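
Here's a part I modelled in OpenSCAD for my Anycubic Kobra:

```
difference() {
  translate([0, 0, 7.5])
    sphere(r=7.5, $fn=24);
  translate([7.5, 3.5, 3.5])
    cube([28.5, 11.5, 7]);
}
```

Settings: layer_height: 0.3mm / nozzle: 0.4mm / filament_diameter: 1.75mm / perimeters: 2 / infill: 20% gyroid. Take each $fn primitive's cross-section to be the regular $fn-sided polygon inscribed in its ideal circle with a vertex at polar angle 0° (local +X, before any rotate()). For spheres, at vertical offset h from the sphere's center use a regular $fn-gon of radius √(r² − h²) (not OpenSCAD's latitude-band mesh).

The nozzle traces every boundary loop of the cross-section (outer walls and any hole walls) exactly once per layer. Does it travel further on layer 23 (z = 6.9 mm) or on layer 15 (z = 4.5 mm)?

layer 23 (z = 6.9 mm)

Layer 23 (z = 6.9): the r=7.5 sphere slices to a regular 24-gon of circumradius 7.476 (√(r²−h²) with h=0.6 from center) (perimeter = 2·24·7.476·sin(180°/24) = 46.84 mm); the cube at (7.5, 3.5) (footprint 28.5×11.5) is included at this height (perimeter 80.00 mm); Taking the first minus the rest: starting from the r=7.5 sphere, the 28.5×11.5 cube at (7.5, 3.5) misses the remaining region (no effect) — boundary = 46.84 mm. So its perimeter = 46.84 mm. Layer 15 (z = 4.5): the sphere: section is a regular 24-gon, circumradius = √(r²−h²) = √(7.5²−3²) = 6.874 (perimeter = 2·24·6.874·sin(180°/24) = 43.07 mm); the 28.5×11.5 cube at (7.5, 3.5) contributes its full rectangle (perimeter 80.00 mm); After the difference (first − rest): starting from the r=7.5 sphere, the 28.5×11.5 cube at (7.5, 3.5) misses the remaining region (no effect) — boundary = 43.07 mm. So its perimeter = 43.07 mm. Layer 23 is larger (46.84 vs 43.07 mm).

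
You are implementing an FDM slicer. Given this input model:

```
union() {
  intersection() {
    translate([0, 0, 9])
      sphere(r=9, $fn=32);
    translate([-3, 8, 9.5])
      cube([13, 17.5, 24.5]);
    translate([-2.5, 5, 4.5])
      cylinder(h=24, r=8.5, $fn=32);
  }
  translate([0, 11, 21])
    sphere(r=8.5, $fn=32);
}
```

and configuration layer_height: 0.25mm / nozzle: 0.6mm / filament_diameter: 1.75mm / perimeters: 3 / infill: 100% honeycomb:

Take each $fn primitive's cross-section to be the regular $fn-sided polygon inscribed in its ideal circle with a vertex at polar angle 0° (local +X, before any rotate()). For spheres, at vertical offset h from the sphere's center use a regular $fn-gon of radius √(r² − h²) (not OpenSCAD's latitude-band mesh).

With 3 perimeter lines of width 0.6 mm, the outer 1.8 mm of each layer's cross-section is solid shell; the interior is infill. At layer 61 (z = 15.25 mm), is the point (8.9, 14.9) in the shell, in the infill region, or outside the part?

At z = 15.25 mm: the r=9 sphere contributes a regular 32-gon of circumradius √(9²−6.25²) = 6.476; the cube at (-3, 8) is present — its section is the full 13×17.5 rectangle; the r=8.5 cylinder at (-2.5, 5) contributes a regular 32-gon of circumradius 8.5; After intersecting: the 13×17.5 cube at (-3, 8) does not overlap the r=9 sphere (empty); the r=8.5 cylinder at (-2.5, 5) does not overlap the running intersection (empty) — nothing remains; the r=8.5 sphere at (0, 11) contributes a regular 32-gon of circumradius √(8.5²−5.75²) = 6.260; Merging all regions: only the r=8.5 sphere at (0, 11) is present, so the union is just that shape — 1 connected region. Overall, the cross-section is a single solid region. The nearest boundary edge runs (6.14, 12.22)→(5.78, 13.40); distance from the point to it = 3.46 mm. The point is not inside any of the regions above, so it lies outside the cross-section (3.46 mm from the nearest boundary).

outside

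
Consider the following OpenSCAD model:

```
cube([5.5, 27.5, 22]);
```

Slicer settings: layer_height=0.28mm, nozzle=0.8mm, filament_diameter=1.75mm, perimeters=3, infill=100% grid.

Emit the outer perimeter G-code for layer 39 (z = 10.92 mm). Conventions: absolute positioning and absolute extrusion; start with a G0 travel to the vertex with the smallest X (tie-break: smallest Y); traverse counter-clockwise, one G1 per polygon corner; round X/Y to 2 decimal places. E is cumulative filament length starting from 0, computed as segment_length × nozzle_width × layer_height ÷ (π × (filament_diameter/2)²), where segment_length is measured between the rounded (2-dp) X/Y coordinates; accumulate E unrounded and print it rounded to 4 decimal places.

G0 X0.00 Y0.00 Z10.92
G1 X5.50 Y0.00 E0.5122
G1 X5.50 Y27.50 E3.0732
G1 X0.00 Y27.50 E3.5854
G1 X0.00 Y0.00 E6.1465

At z = 10.92 mm: the cube is present — its section is the full 5.5×27.5 rectangle. The outline is a single polygon with 4 vertices. Extrusion per mm of travel: 0.8 × 0.28 / (π × 0.875²) = 0.093128. Accumulating E over each segment gives final E = 6.1465.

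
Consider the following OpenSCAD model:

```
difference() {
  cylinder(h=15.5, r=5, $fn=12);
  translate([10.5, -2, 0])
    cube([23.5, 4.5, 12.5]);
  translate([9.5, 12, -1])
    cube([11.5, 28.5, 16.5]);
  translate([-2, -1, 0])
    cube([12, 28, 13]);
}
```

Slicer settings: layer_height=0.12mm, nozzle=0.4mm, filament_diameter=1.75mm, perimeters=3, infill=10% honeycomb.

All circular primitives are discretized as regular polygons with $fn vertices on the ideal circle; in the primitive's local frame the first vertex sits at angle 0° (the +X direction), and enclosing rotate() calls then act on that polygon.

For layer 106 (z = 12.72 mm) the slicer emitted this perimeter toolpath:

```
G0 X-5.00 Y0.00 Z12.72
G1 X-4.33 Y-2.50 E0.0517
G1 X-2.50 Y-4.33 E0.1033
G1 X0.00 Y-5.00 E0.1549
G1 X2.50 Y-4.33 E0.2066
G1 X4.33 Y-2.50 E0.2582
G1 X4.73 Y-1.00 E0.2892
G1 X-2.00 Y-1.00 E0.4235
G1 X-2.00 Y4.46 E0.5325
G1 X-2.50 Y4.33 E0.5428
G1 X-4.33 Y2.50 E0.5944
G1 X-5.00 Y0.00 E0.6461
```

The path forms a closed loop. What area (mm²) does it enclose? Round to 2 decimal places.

Apply the shoelace formula to the sequence of (X, Y) vertices; enclosed area = 39.92 mm².

39.92 mm²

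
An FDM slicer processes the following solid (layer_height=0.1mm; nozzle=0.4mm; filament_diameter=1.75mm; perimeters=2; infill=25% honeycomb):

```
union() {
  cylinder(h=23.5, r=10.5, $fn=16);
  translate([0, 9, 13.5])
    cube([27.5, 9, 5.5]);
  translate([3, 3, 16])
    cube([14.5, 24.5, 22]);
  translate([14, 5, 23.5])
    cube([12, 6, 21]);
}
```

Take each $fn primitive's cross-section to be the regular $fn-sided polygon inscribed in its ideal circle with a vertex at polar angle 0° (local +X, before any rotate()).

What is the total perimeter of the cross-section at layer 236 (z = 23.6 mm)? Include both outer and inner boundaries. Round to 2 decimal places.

95.00 mm

At z = 23.6 mm: the cylinder is absent (z outside [0, 23.5]); the cube at (0, 9) is not intersected at this z (z outside [13.5, 19]); the cube at (3, 3) (footprint 14.5×24.5) is included at this height (perimeter 78.00 mm); the cube at (14, 5) is present — its section is the full 12×6 rectangle (perimeter 36.00 mm); Taking the union: the regions partially overlap (shared area 21.00 mm²), so the edge portions inside another operand are dropped and the merged outline is re-measured after clipping — boundary = 95.00 mm. Overall, the cross-section is a single solid region. Total boundary length (outer) = 95.00 mm.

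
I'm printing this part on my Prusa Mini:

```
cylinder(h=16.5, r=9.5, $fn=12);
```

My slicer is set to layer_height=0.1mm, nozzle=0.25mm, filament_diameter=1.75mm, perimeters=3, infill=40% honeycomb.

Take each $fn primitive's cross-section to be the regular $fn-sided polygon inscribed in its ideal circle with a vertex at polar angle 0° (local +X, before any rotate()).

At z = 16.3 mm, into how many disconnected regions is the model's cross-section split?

At z = 16.3 mm: the cylinder: section is a regular 12-gon, circumradius r=9.5. The result has 1 disconnected region.

1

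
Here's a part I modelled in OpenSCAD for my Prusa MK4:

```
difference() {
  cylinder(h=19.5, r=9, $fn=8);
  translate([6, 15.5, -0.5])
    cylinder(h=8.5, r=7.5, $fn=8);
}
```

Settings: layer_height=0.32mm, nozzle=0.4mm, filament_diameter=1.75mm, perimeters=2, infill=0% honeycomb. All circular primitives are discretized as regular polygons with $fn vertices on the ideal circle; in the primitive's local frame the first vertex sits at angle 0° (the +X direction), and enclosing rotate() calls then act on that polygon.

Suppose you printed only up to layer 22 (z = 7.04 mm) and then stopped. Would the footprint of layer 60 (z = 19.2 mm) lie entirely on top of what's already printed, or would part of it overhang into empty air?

Compare the two slices. At z = 7.04: the cylinder: section is a regular 8-gon, circumradius r=9 (area = (8/2)·9.000²·sin(360°/8) = 229.10 mm²); the r=7.5 cylinder at (6, 15.5) gives a regular 8-gon of circumradius 7.5 (constant along its height) (area = (8/2)·7.500²·sin(360°/8) = 159.10 mm²); Subtracting the remaining from the first: starting from the r=9 cylinder (229.10 mm²), the r=7.5 cylinder at (6, 15.5) misses the remaining region (no effect) — area = 229.10 mm². At z = 19.2: the r=9 cylinder contributes a regular 8-gon of circumradius 9 (area = (8/2)·9.000²·sin(360°/8) = 229.10 mm²); the cylinder at (6, 15.5) is not intersected at this z (z outside [-0.5, 8]); Taking the first minus the rest: none of the subtracted shapes is present at this height, so the r=9 cylinder is unchanged — area = 229.10 mm². Checking containment: the cross-section at z = 19.2 is a subset of the cross-section at z = 7.04.

entirely on top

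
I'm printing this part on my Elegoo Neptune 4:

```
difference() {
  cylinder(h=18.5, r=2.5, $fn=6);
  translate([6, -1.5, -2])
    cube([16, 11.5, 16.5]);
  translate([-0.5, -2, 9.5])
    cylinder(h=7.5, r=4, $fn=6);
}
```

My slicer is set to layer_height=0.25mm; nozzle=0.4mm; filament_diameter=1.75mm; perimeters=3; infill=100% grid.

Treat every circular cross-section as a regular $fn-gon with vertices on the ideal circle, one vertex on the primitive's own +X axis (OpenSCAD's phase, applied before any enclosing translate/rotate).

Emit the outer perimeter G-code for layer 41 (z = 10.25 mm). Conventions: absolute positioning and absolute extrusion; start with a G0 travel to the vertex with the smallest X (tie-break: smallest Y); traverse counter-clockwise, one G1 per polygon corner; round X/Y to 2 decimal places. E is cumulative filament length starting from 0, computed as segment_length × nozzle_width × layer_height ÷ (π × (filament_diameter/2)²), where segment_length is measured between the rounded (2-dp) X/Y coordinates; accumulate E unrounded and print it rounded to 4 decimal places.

At z = 10.25 mm: the r=2.5 cylinder contributes a regular 6-gon of circumradius 2.5; the cube at (6, -1.5) is present — its section is the full 16×11.5 rectangle; the r=4 cylinder at (-0.5, -2) gives a regular 6-gon of circumradius 4 (constant along its height); After the difference (first − rest): starting from the r=2.5 cylinder, the 16×11.5 cube at (6, -1.5) misses the remaining region (no effect); the r=4 cylinder at (-0.5, -2) partially overlaps it — only the 13.97 mm² overlap (of its 41.57 mm²) is removed, clipping the outline — 1 connected region. The outline is a single polygon with 6 vertices. Extrusion per mm of travel: 0.4 × 0.25 / (π × 0.875²) = 0.041575. Accumulating E over each segment gives final E = 0.4556.

G0 X-1.65 Y1.46 Z10.25
G1 X1.50 Y1.46 E0.1310
G1 X2.42 Y-0.13 E0.2073
G1 X2.50 Y0.00 E0.2137
G1 X1.25 Y2.17 E0.3178
G1 X-1.25 Y2.17 E0.4217
G1 X-1.65 Y1.46 E0.4556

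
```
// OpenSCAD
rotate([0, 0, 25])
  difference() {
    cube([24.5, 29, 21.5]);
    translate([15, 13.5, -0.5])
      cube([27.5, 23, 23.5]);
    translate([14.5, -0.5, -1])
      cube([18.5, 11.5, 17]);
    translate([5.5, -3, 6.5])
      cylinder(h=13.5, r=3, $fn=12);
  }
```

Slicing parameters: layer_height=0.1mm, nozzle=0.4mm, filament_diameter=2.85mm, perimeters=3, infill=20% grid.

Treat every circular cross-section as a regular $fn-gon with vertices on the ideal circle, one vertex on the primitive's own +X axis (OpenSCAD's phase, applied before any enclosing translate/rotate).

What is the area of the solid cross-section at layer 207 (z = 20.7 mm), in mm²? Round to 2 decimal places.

563.25 mm²

At z = 20.7 mm: the cube (footprint 24.5×29) is included at this height (area 710.50 mm²); the cube at (15, 13.5) is present — its section is the full 27.5×23 rectangle (area 632.50 mm²); the cube at (14.5, -0.5) is absent (z outside [-1, 16]); the cylinder at (5.5, -3) is not intersected at this z (z outside [6.5, 20]); Subtracting the remaining from the first: starting from the 24.5×29 cube (710.50 mm²), the 27.5×23 cube at (15, 13.5) partially overlaps it — only the 147.25 mm² overlap (of its 632.50 mm²) is removed, clipping the outline — area = 563.25 mm²; (whole slice rotated 25° about Z — lengths, areas and connectivity unchanged). Overall, the cross-section is a single solid region. Net area = 563.25 mm².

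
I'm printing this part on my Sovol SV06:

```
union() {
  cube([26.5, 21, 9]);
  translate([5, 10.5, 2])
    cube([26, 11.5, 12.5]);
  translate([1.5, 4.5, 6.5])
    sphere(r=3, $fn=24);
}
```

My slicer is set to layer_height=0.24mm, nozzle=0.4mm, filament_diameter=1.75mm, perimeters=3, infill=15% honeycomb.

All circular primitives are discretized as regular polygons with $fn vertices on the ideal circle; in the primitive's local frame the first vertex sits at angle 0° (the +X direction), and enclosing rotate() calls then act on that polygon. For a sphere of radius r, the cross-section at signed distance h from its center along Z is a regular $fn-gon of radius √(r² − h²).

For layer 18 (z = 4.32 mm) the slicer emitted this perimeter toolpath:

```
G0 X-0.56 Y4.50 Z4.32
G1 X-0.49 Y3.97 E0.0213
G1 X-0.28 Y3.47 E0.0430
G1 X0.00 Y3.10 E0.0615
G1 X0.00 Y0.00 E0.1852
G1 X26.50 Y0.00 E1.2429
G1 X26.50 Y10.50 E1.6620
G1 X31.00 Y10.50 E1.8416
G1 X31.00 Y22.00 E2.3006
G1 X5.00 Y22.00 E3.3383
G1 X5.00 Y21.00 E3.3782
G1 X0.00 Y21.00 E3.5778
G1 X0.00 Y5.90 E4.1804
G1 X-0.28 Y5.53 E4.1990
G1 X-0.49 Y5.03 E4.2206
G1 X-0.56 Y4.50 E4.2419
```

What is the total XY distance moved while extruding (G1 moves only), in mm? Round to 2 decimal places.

106.28 mm

Sum the Euclidean lengths of each G1 segment: total = 106.28 mm.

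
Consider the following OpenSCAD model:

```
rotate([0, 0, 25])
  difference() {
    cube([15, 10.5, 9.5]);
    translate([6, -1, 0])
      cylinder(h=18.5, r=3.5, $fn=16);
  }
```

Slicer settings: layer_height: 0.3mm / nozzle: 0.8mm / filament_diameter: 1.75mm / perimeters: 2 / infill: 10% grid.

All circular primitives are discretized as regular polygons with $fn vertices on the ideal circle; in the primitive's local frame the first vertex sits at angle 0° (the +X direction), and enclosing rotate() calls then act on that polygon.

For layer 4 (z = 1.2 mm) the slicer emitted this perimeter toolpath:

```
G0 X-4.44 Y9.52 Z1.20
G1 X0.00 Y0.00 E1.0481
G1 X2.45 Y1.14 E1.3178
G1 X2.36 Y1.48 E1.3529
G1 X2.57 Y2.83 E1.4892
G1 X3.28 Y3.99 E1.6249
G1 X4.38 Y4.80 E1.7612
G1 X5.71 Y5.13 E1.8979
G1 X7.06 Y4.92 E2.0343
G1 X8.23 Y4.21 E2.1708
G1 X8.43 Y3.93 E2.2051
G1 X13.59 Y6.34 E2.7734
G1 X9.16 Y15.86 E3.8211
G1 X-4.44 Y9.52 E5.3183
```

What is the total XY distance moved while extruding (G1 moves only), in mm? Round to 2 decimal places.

53.30 mm

Sum the Euclidean lengths of each G1 segment: total = 53.30 mm.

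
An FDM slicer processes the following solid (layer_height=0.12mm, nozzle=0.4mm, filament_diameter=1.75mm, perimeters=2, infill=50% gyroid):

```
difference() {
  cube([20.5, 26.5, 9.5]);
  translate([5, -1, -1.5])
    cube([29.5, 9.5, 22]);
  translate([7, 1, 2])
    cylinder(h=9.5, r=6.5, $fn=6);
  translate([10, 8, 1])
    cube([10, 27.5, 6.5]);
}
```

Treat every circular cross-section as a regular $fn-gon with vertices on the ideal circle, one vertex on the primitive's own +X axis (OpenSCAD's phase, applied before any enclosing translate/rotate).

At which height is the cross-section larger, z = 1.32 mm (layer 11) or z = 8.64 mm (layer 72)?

Layer 11 (z = 1.32): the 20.5×26.5 cube contributes its full rectangle (area 543.25 mm²); the cube at (5, -1) is present — its section is the full 29.5×9.5 rectangle (area 280.25 mm²); the cylinder at (7, 1) is not intersected at this z (z outside [2, 11.5]); the cube at (10, 8) (footprint 10×27.5) is included at this height (area 275.00 mm²); After the difference (first − rest): starting from the 20.5×26.5 cube (543.25 mm²), the 29.5×9.5 cube at (5, -1) partially overlaps it — only the 131.75 mm² overlap (of its 280.25 mm²) is removed, clipping the outline; the 10×27.5 cube at (10, 8) partially overlaps it — only the 180.00 mm² overlap (of its 275.00 mm²) is removed, clipping the outline — area = 231.50 mm². So its area = 231.50 mm². Layer 72 (z = 8.64): the cube (footprint 20.5×26.5) is included at this height (area 543.25 mm²); the 29.5×9.5 cube at (5, -1) contributes its full rectangle (area 280.25 mm²); the r=6.5 cylinder at (7, 1) contributes a regular 6-gon of circumradius 6.5 (area = (6/2)·6.500²·sin(360°/6) = 109.77 mm²); the cube at (10, 8) does not reach this height (z outside [1, 7.5]); Taking the first minus the rest: starting from the 20.5×26.5 cube (543.25 mm²), the 29.5×9.5 cube at (5, -1) partially overlaps it — only the 131.75 mm² overlap (of its 280.25 mm²) is removed, clipping the outline; the r=6.5 cylinder at (7, 1) partially overlaps it — only the 20.40 mm² overlap (of its 109.77 mm²) is removed, clipping the outline — area = 391.10 mm². So its area = 391.10 mm². Layer 72 is larger (391.10 vs 231.50 mm²).

layer 72 (z = 8.64 mm)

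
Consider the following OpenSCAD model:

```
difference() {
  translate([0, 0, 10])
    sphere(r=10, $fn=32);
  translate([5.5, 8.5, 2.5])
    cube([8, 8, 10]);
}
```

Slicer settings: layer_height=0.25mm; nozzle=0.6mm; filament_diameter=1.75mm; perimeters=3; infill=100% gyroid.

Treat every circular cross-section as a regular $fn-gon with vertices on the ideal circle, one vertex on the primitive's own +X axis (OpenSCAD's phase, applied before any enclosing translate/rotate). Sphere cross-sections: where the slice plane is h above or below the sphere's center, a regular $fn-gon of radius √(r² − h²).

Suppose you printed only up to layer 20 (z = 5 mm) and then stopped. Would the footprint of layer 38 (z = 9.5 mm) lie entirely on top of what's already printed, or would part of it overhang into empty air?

part overhangs

Compare the two slices. At z = 5: the r=10 sphere contributes a regular 32-gon of circumradius √(10²−5²) = 8.660 (area = (32/2)·8.660²·sin(360°/32) = 234.11 mm²); the cube at (5.5, 8.5) is present — its section is the full 8×8 rectangle (area 64.00 mm²); After the difference (first − rest): starting from the r=10 sphere (234.11 mm²), the 8×8 cube at (5.5, 8.5) misses the remaining region (no effect) — area = 234.11 mm². At z = 9.5: the r=10 sphere contributes a regular 32-gon of circumradius √(10²−0.5²) = 9.987 (area = (32/2)·9.987²·sin(360°/32) = 311.36 mm²); the 8×8 cube at (5.5, 8.5) contributes its full rectangle (area 64.00 mm²); Subtracting the remaining from the first: starting from the r=10 sphere (311.36 mm²), the 8×8 cube at (5.5, 8.5) misses the remaining region (no effect) — area = 311.36 mm². Checking containment: at z = 9.5 the cross-section extends beyond the z = 5 cross-section by about 77.26 mm².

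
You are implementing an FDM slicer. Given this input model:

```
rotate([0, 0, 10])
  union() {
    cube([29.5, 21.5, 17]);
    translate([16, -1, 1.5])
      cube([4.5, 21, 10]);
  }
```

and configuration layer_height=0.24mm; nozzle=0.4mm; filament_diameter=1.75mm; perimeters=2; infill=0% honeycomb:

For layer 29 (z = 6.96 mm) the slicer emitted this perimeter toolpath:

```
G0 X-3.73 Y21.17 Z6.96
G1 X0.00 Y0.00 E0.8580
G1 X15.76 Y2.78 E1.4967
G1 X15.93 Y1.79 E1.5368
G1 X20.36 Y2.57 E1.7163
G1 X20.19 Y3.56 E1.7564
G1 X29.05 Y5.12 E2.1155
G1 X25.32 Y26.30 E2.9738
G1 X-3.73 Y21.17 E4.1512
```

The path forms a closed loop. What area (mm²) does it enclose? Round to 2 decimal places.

Apply the shoelace formula to the sequence of (X, Y) vertices; enclosed area = 638.73 mm².

638.73 mm²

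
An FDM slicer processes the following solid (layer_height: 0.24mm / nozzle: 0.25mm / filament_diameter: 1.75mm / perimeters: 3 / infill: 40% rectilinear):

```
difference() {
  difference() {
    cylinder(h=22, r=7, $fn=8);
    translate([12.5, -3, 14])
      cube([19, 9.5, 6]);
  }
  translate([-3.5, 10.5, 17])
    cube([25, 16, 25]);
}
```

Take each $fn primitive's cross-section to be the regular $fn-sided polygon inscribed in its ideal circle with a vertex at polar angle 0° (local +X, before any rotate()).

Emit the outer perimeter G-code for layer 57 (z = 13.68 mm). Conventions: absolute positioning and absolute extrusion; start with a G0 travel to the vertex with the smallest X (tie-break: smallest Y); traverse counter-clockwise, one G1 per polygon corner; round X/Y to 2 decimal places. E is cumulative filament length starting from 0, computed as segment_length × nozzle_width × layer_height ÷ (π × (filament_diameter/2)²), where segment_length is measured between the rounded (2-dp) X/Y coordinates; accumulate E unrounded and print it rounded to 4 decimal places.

At z = 13.68 mm: the r=7 cylinder gives a regular 8-gon of circumradius 7 (constant along its height); the cube at (12.5, -3) is absent (z outside [14, 20]); Taking the first minus the rest: none of the subtracted shapes is present at this height, so the r=7 cylinder is unchanged — 1 connected region; the cube at (-3.5, 10.5) is not intersected at this z (z outside [17, 42]); Subtracting the remaining from the first: none of the subtracted shapes is present at this height, so that combined region is unchanged — 1 connected region. The outline is a single polygon with 8 vertices. Extrusion per mm of travel: 0.25 × 0.24 / (π × 0.875²) = 0.024945. Accumulating E over each segment gives final E = 1.0692.

G0 X-7.00 Y0.00 Z13.68
G1 X-4.95 Y-4.95 E0.1336
G1 X0.00 Y-7.00 E0.2673
G1 X4.95 Y-4.95 E0.4009
G1 X7.00 Y0.00 E0.5346
G1 X4.95 Y4.95 E0.6682
G1 X0.00 Y7.00 E0.8019
G1 X-4.95 Y4.95 E0.9355
G1 X-7.00 Y0.00 E1.0692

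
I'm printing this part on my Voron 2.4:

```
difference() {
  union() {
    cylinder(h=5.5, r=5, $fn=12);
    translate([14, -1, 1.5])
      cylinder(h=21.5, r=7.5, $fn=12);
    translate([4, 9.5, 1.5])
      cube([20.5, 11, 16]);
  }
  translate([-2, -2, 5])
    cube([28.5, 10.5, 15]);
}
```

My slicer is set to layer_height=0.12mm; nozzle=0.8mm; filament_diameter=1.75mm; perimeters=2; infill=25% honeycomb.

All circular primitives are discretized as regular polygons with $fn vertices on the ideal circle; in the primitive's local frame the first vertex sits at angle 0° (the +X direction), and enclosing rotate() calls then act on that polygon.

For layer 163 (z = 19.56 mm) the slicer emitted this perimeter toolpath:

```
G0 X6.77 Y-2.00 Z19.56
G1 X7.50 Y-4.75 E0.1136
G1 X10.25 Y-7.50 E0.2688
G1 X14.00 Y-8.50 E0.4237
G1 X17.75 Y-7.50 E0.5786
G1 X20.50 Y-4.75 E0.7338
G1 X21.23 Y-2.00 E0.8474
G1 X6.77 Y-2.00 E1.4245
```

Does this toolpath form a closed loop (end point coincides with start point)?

Start point (G0): (6.77, -2.00). End point (last G1): the path returns to the start — closed.

yes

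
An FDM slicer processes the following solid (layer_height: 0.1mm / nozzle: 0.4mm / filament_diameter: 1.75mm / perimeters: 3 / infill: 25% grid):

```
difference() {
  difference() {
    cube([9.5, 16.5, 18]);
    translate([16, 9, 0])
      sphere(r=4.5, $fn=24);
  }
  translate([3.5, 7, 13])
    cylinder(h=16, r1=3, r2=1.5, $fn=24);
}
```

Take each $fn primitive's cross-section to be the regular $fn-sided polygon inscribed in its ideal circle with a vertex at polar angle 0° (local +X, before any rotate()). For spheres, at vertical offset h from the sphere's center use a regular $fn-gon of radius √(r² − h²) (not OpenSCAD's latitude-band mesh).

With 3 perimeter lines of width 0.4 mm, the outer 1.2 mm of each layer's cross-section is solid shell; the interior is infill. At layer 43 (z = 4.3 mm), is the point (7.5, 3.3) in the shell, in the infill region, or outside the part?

At z = 4.3 mm: the 9.5×16.5 cube contributes its full rectangle; the r=4.5 sphere at (16, 9) contributes a regular 24-gon of circumradius √(4.5²−4.3²) = 1.327; Subtracting the remaining from the first: starting from the 9.5×16.5 cube, the r=4.5 sphere at (16, 9) misses the remaining region (no effect) — 1 connected region; the cone at (3.5, 7) does not reach this height (z outside [13, 29]); Subtracting the remaining from the first: none of the subtracted shapes is present at this height, so the result so far is unchanged — 1 connected region. Overall, the cross-section is a single solid region. The nearest boundary edge runs (9.50, 16.50)→(9.50, 0.00); distance from the point to it = 2.00 mm. The point is inside the cross-section and 2.00 mm from the nearest boundary — more than the 1.2 mm shell width (3 × 0.4), so it's in the infill interior.

infill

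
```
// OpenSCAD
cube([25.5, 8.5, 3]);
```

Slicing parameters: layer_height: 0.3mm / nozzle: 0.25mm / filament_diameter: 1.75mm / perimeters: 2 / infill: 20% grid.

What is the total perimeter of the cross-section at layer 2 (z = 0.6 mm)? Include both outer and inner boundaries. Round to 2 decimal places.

68.00 mm

At z = 0.6 mm: the cube (footprint 25.5×8.5) is included at this height (perimeter 68.00 mm). Overall, the cross-section is a single solid region. Total boundary length (outer) = 68.00 mm.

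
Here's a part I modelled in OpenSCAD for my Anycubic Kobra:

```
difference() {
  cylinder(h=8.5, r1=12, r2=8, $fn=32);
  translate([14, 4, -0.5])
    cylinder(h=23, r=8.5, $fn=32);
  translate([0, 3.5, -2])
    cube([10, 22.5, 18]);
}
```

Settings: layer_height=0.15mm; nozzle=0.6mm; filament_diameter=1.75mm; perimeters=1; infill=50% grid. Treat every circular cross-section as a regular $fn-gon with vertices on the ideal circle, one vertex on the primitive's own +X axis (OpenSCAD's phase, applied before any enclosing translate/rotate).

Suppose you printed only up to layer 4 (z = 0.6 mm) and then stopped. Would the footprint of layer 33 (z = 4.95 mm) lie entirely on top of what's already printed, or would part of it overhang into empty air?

Compare the two slices. At z = 0.6: the cone (r1=12→r2=8) has section circumradius 11.718 here — a regular 32-gon (area = (32/2)·11.718²·sin(360°/32) = 428.58 mm²); the r=8.5 cylinder at (14, 4) gives a regular 32-gon of circumradius 8.5 (constant along its height) (area = (32/2)·8.500²·sin(360°/32) = 225.52 mm²); the cube at (0, 3.5) (footprint 10×22.5) is included at this height (area 225.00 mm²); After the difference (first − rest): starting from the cone (428.58 mm²), the r=8.5 cylinder at (14, 4) partially overlaps it — only the 52.58 mm² overlap (of its 225.52 mm²) is removed, clipping the outline; the 10×22.5 cube at (0, 3.5) partially overlaps it — only the 46.62 mm² overlap (of its 225.00 mm²) is removed, clipping the outline — area = 329.38 mm². At z = 4.95: the cone (r1=12→r2=8) has section circumradius 9.671 here — a regular 32-gon (area = (32/2)·9.671²·sin(360°/32) = 291.92 mm²); the r=8.5 cylinder at (14, 4) gives a regular 32-gon of circumradius 8.5 (constant along its height) (area = (32/2)·8.500²·sin(360°/32) = 225.52 mm²); the cube at (0, 3.5) (footprint 10×22.5) is included at this height (area 225.00 mm²); After the difference (first − rest): starting from the cone (291.92 mm²), the r=8.5 cylinder at (14, 4) partially overlaps it — only the 25.99 mm² overlap (of its 225.52 mm²) is removed, clipping the outline; the 10×22.5 cube at (0, 3.5) partially overlaps it — only the 31.80 mm² overlap (of its 225.00 mm²) is removed, clipping the outline — area = 234.13 mm². Checking containment: the cross-section at z = 4.95 is a subset of the cross-section at z = 0.6.

entirely on top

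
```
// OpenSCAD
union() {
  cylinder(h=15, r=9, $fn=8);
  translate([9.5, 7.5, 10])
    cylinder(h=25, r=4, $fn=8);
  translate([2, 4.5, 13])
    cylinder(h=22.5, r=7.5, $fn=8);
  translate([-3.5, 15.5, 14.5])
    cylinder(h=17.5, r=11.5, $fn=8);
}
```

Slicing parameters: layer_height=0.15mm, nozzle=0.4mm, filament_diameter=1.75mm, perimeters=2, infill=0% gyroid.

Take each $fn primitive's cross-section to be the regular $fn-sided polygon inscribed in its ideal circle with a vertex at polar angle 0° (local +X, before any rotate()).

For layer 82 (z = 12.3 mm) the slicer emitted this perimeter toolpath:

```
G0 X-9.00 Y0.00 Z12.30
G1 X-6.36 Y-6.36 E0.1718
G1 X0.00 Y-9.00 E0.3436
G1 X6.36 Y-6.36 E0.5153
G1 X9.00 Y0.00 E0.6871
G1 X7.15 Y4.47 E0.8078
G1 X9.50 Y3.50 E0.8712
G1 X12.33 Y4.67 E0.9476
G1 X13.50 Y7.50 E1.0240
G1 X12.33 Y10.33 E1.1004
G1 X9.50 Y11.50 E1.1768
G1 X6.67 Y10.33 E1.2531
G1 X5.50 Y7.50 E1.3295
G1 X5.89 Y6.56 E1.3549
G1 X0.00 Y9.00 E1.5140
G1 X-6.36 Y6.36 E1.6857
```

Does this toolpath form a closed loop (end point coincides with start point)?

no

Start point (G0): (-9.00, 0.00). End point (last G1): the path does not return to the start — open.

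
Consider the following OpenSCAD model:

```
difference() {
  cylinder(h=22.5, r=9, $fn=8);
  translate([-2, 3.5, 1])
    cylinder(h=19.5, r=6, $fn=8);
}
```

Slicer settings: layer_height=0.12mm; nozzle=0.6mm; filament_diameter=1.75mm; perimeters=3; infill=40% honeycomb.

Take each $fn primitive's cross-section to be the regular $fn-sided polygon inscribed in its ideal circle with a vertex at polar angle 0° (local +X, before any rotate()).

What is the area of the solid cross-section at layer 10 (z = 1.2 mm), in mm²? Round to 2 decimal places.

135.78 mm²

At z = 1.2 mm: the r=9 cylinder contributes a regular 8-gon of circumradius 9 (area = (8/2)·9.000²·sin(360°/8) = 229.10 mm²); the r=6 cylinder at (-2, 3.5) gives a regular 8-gon of circumradius 6 (constant along its height) (area = (8/2)·6.000²·sin(360°/8) = 101.82 mm²); After the difference (first − rest): starting from the r=9 cylinder (229.10 mm²), the r=6 cylinder at (-2, 3.5) partially overlaps it — only the 93.32 mm² overlap (of its 101.82 mm²) is removed, clipping the outline — area = 135.78 mm². Overall, the cross-section is a single solid region. Net area = 135.78 mm².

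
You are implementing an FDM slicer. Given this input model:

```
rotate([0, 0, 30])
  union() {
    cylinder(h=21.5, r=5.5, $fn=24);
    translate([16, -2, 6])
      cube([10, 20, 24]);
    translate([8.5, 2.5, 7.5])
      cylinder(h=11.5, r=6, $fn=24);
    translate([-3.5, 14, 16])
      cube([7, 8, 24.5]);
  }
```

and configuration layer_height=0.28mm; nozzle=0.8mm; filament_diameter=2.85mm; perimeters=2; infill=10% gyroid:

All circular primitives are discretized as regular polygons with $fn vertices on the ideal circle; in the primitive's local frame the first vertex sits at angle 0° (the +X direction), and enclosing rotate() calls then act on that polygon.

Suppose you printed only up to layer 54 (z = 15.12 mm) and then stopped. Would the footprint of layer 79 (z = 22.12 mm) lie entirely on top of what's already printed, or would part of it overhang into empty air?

Compare the two slices. At z = 15.12: the cylinder: section is a regular 24-gon, circumradius r=5.5 (area = (24/2)·5.500²·sin(360°/24) = 93.95 mm²); the 10×20 cube at (16, -2) contributes its full rectangle (area 200.00 mm²); the r=6 cylinder at (8.5, 2.5) gives a regular 24-gon of circumradius 6 (constant along its height) (area = (24/2)·6.000²·sin(360°/24) = 111.81 mm²); the cube at (-3.5, 14) is not intersected at this z (z outside [16, 40.5]); Combining (union): the regions partially overlap — summed areas 405.76 mm² minus the doubly-counted overlap 12.69 mm² gives 393.07 mm² — area = 393.07 mm²; (whole slice rotated 30° about Z — lengths, areas and connectivity unchanged). At z = 22.12: the cylinder does not reach this height (z outside [0, 21.5]); the 10×20 cube at (16, -2) contributes its full rectangle (area 200.00 mm²); the cylinder at (8.5, 2.5) does not reach this height (z outside [7.5, 19]); the cube at (-3.5, 14) is present — its section is the full 7×8 rectangle (area 56.00 mm²); Merging all regions: the 2 present regions are separate (no shared area or edge), so areas and boundary lengths simply add and each stays a separate island — area = 256.00 mm²; (whole slice rotated 30° about Z — lengths, areas and connectivity unchanged). Checking containment: at z = 22.12 the cross-section extends beyond the z = 15.12 cross-section by about 56.00 mm².

part overhangs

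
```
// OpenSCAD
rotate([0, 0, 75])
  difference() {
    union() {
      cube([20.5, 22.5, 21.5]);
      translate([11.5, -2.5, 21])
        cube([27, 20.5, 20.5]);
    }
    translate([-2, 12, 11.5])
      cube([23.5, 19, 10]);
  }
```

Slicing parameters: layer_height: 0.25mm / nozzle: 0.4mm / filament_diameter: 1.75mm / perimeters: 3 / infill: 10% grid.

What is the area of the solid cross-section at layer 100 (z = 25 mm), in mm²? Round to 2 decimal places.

553.50 mm²

At z = 25 mm: the cube is not intersected at this z (z outside [0, 21.5]); the 27×20.5 cube at (11.5, -2.5) contributes its full rectangle (area 553.50 mm²); Merging all regions: only the 27×20.5 cube at (11.5, -2.5) is present, so the union is just that shape — area = 553.50 mm²; the cube at (-2, 12) is absent (z outside [11.5, 21.5]); Subtracting the remaining from the first: none of the subtracted shapes is present at this height, so that combined region is unchanged — area = 553.50 mm²; (whole slice rotated 75° about Z — lengths, areas and connectivity unchanged). Overall, the cross-section is a single solid region. Net area = 553.50 mm².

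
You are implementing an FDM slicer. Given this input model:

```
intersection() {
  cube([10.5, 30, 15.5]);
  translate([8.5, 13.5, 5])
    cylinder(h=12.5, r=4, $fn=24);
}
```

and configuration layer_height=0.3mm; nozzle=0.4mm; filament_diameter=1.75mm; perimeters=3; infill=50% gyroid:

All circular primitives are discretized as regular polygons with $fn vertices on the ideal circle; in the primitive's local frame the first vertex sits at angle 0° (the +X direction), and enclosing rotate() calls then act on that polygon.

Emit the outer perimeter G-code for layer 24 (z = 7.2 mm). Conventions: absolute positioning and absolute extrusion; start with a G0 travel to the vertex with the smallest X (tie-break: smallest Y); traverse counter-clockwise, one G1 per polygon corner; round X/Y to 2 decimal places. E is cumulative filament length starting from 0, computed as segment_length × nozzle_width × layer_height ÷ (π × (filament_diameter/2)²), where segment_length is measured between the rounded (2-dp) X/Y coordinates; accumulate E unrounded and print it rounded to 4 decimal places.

G0 X4.50 Y13.50 Z7.20
G1 X4.64 Y12.46 E0.0524
G1 X5.04 Y11.50 E0.1042
G1 X5.67 Y10.67 E0.1562
G1 X6.50 Y10.04 E0.2082
G1 X7.46 Y9.64 E0.2601
G1 X8.50 Y9.50 E0.3125
G1 X9.54 Y9.64 E0.3648
G1 X10.50 Y10.04 E0.4167
G1 X10.50 Y16.96 E0.7619
G1 X9.54 Y17.36 E0.8138
G1 X8.50 Y17.50 E0.8662
G1 X7.46 Y17.36 E0.9185
G1 X6.50 Y16.96 E0.9704
G1 X5.67 Y16.33 E1.0224
G1 X5.04 Y15.50 E1.0744
G1 X4.64 Y14.54 E1.1263
G1 X4.50 Y13.50 E1.1786

At z = 7.2 mm: the 10.5×30 cube contributes its full rectangle; the cylinder at (8.5, 13.5): section is a regular 24-gon, circumradius r=4; Taking the intersection: the r=4 cylinder at (8.5, 13.5) partially overlaps the 10.5×30 cube; clipping to the common part keeps 40.06 mm² — 1 connected region. The outline is a single polygon with 17 vertices. Extrusion per mm of travel: 0.4 × 0.3 / (π × 0.875²) = 0.049890. Accumulating E over each segment gives final E = 1.1786.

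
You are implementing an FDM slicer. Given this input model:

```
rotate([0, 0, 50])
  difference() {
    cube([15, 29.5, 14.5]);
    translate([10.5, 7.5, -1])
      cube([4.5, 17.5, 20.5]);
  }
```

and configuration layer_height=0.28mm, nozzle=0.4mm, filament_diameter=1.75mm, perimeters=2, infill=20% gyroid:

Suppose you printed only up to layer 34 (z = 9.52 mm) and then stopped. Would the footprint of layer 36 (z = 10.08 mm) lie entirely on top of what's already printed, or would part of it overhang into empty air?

entirely on top

Compare the two slices. At z = 9.52: the 15×29.5 cube contributes its full rectangle (area 442.50 mm²); the cube at (10.5, 7.5) (footprint 4.5×17.5) is included at this height (area 78.75 mm²); Taking the first minus the rest: starting from the 15×29.5 cube (442.50 mm²), the 4.5×17.5 cube at (10.5, 7.5) lies inside it touching the edge (removes its full 78.75 mm²) — area = 363.75 mm²; (rotated 50° about Z; rotation is an isometry so areas/perimeters/island counts are preserved). At z = 10.08: the cube (footprint 15×29.5) is included at this height (area 442.50 mm²); the 4.5×17.5 cube at (10.5, 7.5) contributes its full rectangle (area 78.75 mm²); Taking the first minus the rest: starting from the 15×29.5 cube (442.50 mm²), the 4.5×17.5 cube at (10.5, 7.5) lies inside it touching the edge (removes its full 78.75 mm²) — area = 363.75 mm²; (rotated 50° about Z; rotation is an isometry so areas/perimeters/island counts are preserved). Checking containment: the cross-section at z = 10.08 is a subset of the cross-section at z = 9.52.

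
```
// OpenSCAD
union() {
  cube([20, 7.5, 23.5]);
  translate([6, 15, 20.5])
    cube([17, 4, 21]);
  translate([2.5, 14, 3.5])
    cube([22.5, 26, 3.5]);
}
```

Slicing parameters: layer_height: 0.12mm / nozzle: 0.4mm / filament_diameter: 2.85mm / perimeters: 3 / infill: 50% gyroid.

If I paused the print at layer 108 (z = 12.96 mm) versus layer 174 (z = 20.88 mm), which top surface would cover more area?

Layer 108 (z = 12.96): the cube (footprint 20×7.5) is included at this height (area 150.00 mm²); the cube at (6, 15) is absent (z outside [20.5, 41.5]); the cube at (2.5, 14) does not reach this height (z outside [3.5, 7]); Taking the union: only the 20×7.5 cube is present, so the union is just that shape — area = 150.00 mm². So its area = 150.00 mm². Layer 174 (z = 20.88): the cube (footprint 20×7.5) is included at this height (area 150.00 mm²); the cube at (6, 15) (footprint 17×4) is included at this height (area 68.00 mm²); the cube at (2.5, 14) does not reach this height (z outside [3.5, 7]); Combining (union): the 2 present regions are separate (no shared area or edge), so areas and boundary lengths simply add and each stays a separate island — area = 218.00 mm². So its area = 218.00 mm². Layer 174 is larger (218.00 vs 150.00 mm²).

layer 174 (z = 20.88 mm)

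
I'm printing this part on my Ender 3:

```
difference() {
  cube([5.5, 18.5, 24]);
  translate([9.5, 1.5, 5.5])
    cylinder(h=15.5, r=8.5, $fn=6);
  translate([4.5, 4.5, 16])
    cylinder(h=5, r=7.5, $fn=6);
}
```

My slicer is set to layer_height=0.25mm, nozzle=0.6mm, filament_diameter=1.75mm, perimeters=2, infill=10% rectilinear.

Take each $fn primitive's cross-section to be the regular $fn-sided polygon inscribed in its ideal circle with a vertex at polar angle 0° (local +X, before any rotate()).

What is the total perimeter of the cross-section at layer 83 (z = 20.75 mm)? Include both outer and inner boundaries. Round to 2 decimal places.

28.06 mm

At z = 20.75 mm: the 5.5×18.5 cube contributes its full rectangle (perimeter 48.00 mm); the cylinder at (9.5, 1.5): section is a regular 6-gon, circumradius r=8.5 (perimeter = 2·6·8.500·sin(180°/6) = 51.00 mm); the r=7.5 cylinder at (4.5, 4.5) contributes a regular 6-gon of circumradius 7.5 (perimeter = 2·6·7.500·sin(180°/6) = 45.00 mm); Subtracting the remaining from the first: starting from the 5.5×18.5 cube, the r=8.5 cylinder at (9.5, 1.5) partially overlaps it — only the 23.58 mm² overlap (of its 187.71 mm²) is removed, clipping the outline; the r=7.5 cylinder at (4.5, 4.5) partially overlaps it — only the 36.40 mm² overlap (of its 146.14 mm²) is removed, clipping the outline — boundary = 28.06 mm. Overall, the cross-section is a single solid region. Total boundary length (outer) = 28.06 mm.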